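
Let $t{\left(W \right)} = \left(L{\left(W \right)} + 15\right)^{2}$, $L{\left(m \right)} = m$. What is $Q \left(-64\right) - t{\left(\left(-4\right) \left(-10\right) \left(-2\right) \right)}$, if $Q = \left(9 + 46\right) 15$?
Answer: $-57025$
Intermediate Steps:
$Q = 825$ ($Q = 55 \cdot 15 = 825$)
$t{\left(W \right)} = \left(15 + W\right)^{2}$ ($t{\left(W \right)} = \left(W + 15\right)^{2} = \left(15 + W\right)^{2}$)
$Q \left(-64\right) - t{\left(\left(-4\right) \left(-10\right) \left(-2\right) \right)} = 825 \left(-64\right) - \left(15 + \left(-4\right) \left(-10\right) \left(-2\right)\right)^{2} = -52800 - \left(15 + 40 \left(-2\right)\right)^{2} = -52800 - \left(15 - 80\right)^{2} = -52800 - \left(-65\right)^{2} = -52800 - 4225 = -57025$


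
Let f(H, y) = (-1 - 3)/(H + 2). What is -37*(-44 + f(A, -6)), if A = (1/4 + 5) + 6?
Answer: 86876/53 ≈ 1639.2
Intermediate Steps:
A = 45/4 (A = (¼ + 5) + 6 = 21/4 + 6 = 45/4 ≈ 11.250)
f(H, y) = -4/(2 + H)
-37*(-44 + f(A, -6)) = -37*(-44 - 4/(2 + 45/4)) = -37*(-44 - 4/53/4) = -37*(-44 - 4*4/53) = -37*(-44 - 16/53) = -37*(-2348/53) = 86876/53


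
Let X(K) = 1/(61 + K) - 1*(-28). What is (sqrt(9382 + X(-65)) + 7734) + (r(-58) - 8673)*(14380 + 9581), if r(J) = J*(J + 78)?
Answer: -235600779 + sqrt(37639)/2 ≈ -2.3560e+8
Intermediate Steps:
r(J) = J*(78 + J)
X(K) = 28 + 1/(61 + K) (X(K) = 1/(61 + K) + 28 = 28 + 1/(61 + K))
(sqrt(9382 + X(-65)) + 7734) + (r(-58) - 8673)*(14380 + 9581) = (sqrt(9382 + (1709 + 28*(-65))/(61 - 65)) + 7734) + (-58*(78 - 58) - 8673)*(14380 + 9581) = (sqrt(9382 + (1709 - 1820)/(-4)) + 7734) + (-58*20 - 8673)*23961 = (sqrt(9382 - 1/4*(-111)) + 7734) + (-1160 - 8673)*23961 = (sqrt(9382 + 111/4) + 7734) - 9833*23961 = (sqrt(37639/4) + 7734) - 235608513 = (sqrt(37639)/2 + 7734) - 235608513 = (7734 + sqrt(37639)/2) - 235608513 = -235600779 + sqrt(37639)/2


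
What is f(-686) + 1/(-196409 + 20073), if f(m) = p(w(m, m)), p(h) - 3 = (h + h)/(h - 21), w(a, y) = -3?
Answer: 573091/176336 ≈ 3.2500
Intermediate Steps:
p(h) = 3 + 2*h/(-21 + h) (p(h) = 3 + (h + h)/(h - 21) = 3 + (2*h)/(-21 + h) = 3 + 2*h/(-21 + h))
f(m) = 13/4 (f(m) = (-63 + 5*(-3))/(-21 - 3) = (-63 - 15)/(-24) = -1/24*(-78) = 13/4)
f(-686) + 1/(-196409 + 20073) = 13/4 + 1/(-196409 + 20073) = 13/4 + 1/(-176336) = 13/4 - 1/176336 = 573091/176336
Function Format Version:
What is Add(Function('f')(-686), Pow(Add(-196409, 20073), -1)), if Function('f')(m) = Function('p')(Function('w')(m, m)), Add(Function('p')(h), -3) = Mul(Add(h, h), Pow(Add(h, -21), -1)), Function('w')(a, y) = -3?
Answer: Rational(573091, 176336) ≈ 3.2500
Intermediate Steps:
Function('p')(h) = Add(3, Mul(2, h, Pow(Add(-21, h), -1))) (Function('p')(h) = Add(3, Mul(Add(h, h), Pow(Add(h, -21), -1))) = Add(3, Mul(Mul(2, h), Pow(Add(-21, h), -1))) = Add(3, Mul(2, h, Pow(Add(-21, h), -1))))
Function('f')(m) = Rational(13, 4) (Function('f')(m) = Mul(Pow(Add(-21, -3), -1), Add(-63, Mul(5, -3))) = Mul(Pow(-24, -1), Add(-63, -15)) = Mul(Rational(-1, 24), -78) = Rational(13, 4))
Add(Function('f')(-686), Pow(Add(-196409, 20073), -1)) = Add(Rational(13, 4), Pow(Add(-196409, 20073), -1)) = Add(Rational(13, 4), Pow(-176336, -1)) = Add(Rational(13, 4), Rational(-1, 176336)) = Rational(573091, 176336)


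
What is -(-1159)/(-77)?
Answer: -1159/77 ≈ -15.052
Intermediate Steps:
-(-1159)/(-77) = -(-1159)*(-1)/77 = -1159*1/77 = -1159/77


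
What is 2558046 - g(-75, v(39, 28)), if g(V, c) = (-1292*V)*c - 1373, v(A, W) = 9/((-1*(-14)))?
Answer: 17479883/7 ≈ 2.4971e+6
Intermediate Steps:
v(A, W) = 9/14
g(V, c) = -1373 - 1292*V*c (g(V, c) = -1292*V*c - 1373 = -1373 - 1292*V*c)
2558046 - g(-75, v(39, 28)) = 2558046 - (-1373 - 1292*(-75)*9/14) = 2558046 - (-1373 + 436050/7) = 2558046 - 1*426439/7 = 2558046 - 426439/7 = 17479883/7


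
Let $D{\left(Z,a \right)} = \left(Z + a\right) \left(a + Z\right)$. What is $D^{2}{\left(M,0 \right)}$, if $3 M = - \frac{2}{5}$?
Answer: $\frac{16}{50625} \approx 0.00031605$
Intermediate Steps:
$M = - \frac{2}{15}$ ($M = \frac{\left(-2\right) \frac{1}{5}}{3} = \frac{1}{3} \left(- \frac{2}{5}\right) = - \frac{2}{15} \approx -0.13333$)
$D{\left(Z,a \right)} = \left(Z + a\right)^{2}$ ($D{\left(Z,a \right)} = \left(Z + a\right) \left(Z + a\right) = \left(Z + a\right)^{2}$)
$D^{2}{\left(M,0 \right)} = \left(\left(- \frac{2}{15} + 0\right)^{2}\right)^{2} = \left(\left(- \frac{2}{15}\right)^{2}\right)^{2} = \left(\frac{4}{225}\right)^{2} = \frac{16}{50625}$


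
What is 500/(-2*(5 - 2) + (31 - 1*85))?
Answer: -25/3 ≈ -8.3333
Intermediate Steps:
500/(-2*(5 - 2) + (31 - 1*85)) = 500/(-2*3 + (31 - 85)) = 500/(-6 - 54) = 500/(-60) = -1/60*500 = -25/3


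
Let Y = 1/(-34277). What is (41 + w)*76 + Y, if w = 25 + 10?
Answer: 197983951/34277 ≈ 5776.0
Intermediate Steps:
w = 35
Y = -1/34277 ≈ -2.9174e-5
(41 + w)*76 + Y = (41 + 35)*76 - 1/34277 = 76*76 - 1/34277 = 5776 - 1/34277 = 197983951/34277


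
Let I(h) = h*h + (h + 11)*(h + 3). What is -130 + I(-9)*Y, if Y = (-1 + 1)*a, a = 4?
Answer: -130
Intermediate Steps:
Y = 0 (Y = (-1 + 1)*4 = 0*4 = 0)
I(h) = h² + (3 + h)*(11 + h) (I(h) = h² + (11 + h)*(3 + h) = h² + (3 + h)*(11 + h))
-130 + I(-9)*Y = -130 + (33 + 2*(-9)² + 14*(-9))*0 = -130 + (33 + 2*81 - 126)*0 = -130 + (33 + 162 - 126)*0 = -130 + 69*0 = -130 + 0 = -130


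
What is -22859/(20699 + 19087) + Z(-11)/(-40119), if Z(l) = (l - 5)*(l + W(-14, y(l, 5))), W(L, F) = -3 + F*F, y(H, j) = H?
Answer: -94329621/177352726 ≈ -0.53188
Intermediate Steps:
W(L, F) = -3 + F²
Z(l) = (-5 + l)*(-3 + l + l²) (Z(l) = (l - 5)*(l + (-3 + l²)) = (-5 + l)*(-3 + l + l²))
-22859/(20699 + 19087) + Z(-11)/(-40119) = -22859/(20699 + 19087) + (15 + (-11)³ - 8*(-11) - 4*(-11)²)/(-40119) = -22859/39786 + (15 - 1331 + 88 - 4*121)*(-1/40119) = -22859*1/39786 + (15 - 1331 + 88 - 484)*(-1/40119) = -22859/39786 - 1712*(-1/40119) = -22859/39786 + 1712/40119 = -94329621/177352726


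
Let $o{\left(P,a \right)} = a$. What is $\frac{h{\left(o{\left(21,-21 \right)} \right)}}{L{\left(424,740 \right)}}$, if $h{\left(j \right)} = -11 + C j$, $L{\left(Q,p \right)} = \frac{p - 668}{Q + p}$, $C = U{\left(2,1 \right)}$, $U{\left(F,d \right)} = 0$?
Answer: $- \frac{1067}{6} \approx -177.83$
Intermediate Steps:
$C = 0$
$L{\left(Q,p \right)} = \frac{-668 + p}{Q + p}$
$h{\left(j \right)} = -11$ ($h{\left(j \right)} = -11 + 0 j = -11 + 0 = -11$)
$\frac{h{\left(o{\left(21,-21 \right)} \right)}}{L{\left(424,740 \right)}} = - \frac{11}{\frac{1}{424 + 740} \left(-668 + 740\right)} = - \frac{11}{\frac{1}{1164} \cdot 72} = - \frac{11}{\frac{6}{97}} = \left(-11\right) \frac{97}{6} = - \frac{1067}{6}$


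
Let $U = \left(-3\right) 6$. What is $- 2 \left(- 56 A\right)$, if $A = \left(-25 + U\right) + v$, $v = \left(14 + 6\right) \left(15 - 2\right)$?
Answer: $24304$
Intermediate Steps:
$U = -18$
$v = 260$ ($v = 20 \cdot 13 = 260$)
$A = 217$ ($A = \left(-25 - 18\right) + 260 = -43 + 260 = 217$)
$- 2 \left(- 56 A\right) = - 2 \left(\left(-56\right) 217\right) = \left(-2\right) \left(-12152\right) = 24304$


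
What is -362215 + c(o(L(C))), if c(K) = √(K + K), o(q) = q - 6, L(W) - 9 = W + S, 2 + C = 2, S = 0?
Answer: -362215 + √6 ≈ -3.6221e+5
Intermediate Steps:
C = 0 (C = -2 + 2 = 0)
L(W) = 9 + W (L(W) = 9 + (W + 0) = 9 + W)
o(q) = -6 + q
c(K) = √2*√K (c(K) = √(2*K) = √2*√K)
-362215 + c(o(L(C))) = -362215 + √2*√(-6 + (9 + 0)) = -362215 + √2*√(-6 + 9) = -362215 + √2*√3 = -362215 + √6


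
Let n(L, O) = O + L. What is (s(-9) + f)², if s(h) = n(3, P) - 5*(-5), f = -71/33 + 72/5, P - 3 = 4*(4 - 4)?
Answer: 50922496/27225 ≈ 1870.4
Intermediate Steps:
P = 3 (P = 3 + 4*(4 - 4) = 3 + 4*0 = 3 + 0 = 3)
f = 2021/165 (f = -71*1/33 + 72*(⅕) = -71/33 + 72/5 = 2021/165 ≈ 12.248)
n(L, O) = L + O
s(h) = 31 (s(h) = (3 + 3) - 5*(-5) = 6 + 25 = 31)
(s(-9) + f)² = (31 + 2021/165)² = (7136/165)² = 50922496/27225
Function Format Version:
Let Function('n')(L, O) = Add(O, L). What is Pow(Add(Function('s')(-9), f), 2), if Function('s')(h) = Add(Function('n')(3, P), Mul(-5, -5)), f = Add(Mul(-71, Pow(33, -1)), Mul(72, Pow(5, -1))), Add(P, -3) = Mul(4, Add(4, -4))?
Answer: Rational(50922496, 27225) ≈ 1870.4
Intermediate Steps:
P = 3 (P = Add(3, Mul(4, Add(4, -4))) = Add(3, Mul(4, 0)) = Add(3, 0) = 3)
f = Rational(2021, 165) (f = Add(Mul(-71, Rational(1, 33)), Mul(72, Rational(1, 5))) = Add(Rational(-71, 33), Rational(72, 5)) = Rational(2021, 165) ≈ 12.248)
Function('n')(L, O) = Add(L, O)
Function('s')(h) = 31 (Function('s')(h) = Add(Add(3, 3), Mul(-5, -5)) = Add(6, 25) = 31)
Pow(Add(Function('s')(-9), f), 2) = Pow(Add(31, Rational(2021, 165)), 2) = Pow(Rational(7136, 165), 2) = Rational(50922496, 27225)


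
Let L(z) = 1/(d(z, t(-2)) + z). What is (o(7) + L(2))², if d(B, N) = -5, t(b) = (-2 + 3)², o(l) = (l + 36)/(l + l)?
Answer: 13225/1764 ≈ 7.4972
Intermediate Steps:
o(l) = (36 + l)/(2*l) (o(l) = (36 + l)/((2*l)) = (36 + l)*(1/(2*l)) = (36 + l)/(2*l))
t(b) = 1 (t(b) = 1² = 1)
L(z) = 1/(-5 + z)
(o(7) + L(2))² = ((½)*(36 + 7)/7 + 1/(-5 + 2))² = ((½)*(⅐)*43 + 1/(-3))² = (43/14 - ⅓)² = (115/42)² = 13225/1764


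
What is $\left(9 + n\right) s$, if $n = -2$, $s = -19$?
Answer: $-133$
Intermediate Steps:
$\left(9 + n\right) s = \left(9 - 2\right) \left(-19\right) = 7 \left(-19\right) = -133$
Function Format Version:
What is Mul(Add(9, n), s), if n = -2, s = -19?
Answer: -133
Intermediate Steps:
Mul(Add(9, n), s) = Mul(Add(9, -2), -19) = Mul(7, -19) = -133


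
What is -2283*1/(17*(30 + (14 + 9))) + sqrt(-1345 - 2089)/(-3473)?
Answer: -2283/901 - I*sqrt(3434)/3473 ≈ -2.5339 - 0.016873*I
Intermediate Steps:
-2283*1/(17*(30 + (14 + 9))) + sqrt(-1345 - 2089)/(-3473) = -2283*1/(17*(30 + 23)) + sqrt(-3434)*(-1/3473) = -2283/(17*53) + (I*sqrt(3434))*(-1/3473) = -2283/901 - I*sqrt(3434)/3473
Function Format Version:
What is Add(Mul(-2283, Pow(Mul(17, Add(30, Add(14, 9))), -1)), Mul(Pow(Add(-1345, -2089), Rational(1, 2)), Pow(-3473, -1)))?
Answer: Add(Rational(-2283, 901), Mul(Rational(-1, 3473), I, Pow(3434, Rational(1, 2)))) ≈ Add(-2.5339, Mul(-0.016873, I))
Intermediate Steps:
Add(Mul(-2283, Pow(Mul(17, Add(30, Add(14, 9))), -1)), Mul(Pow(Add(-1345, -2089), Rational(1, 2)), Pow(-3473, -1))) = Add(Mul(-2283, Pow(Mul(17, Add(30, 23)), -1)), Mul(Pow(-3434, Rational(1, 2)), Rational(-1, 3473))) = Add(Mul(-2283, Pow(Mul(17, 53), -1)), Mul(Mul(I, Pow(3434, Rational(1, 2))), Rational(-1, 3473))) = Add(Mul(-2283, Pow(901, -1)), Mul(Rational(-1, 3473), I, Pow(3434, Rational(1, 2)))) = Add(Mul(-2283, Rational(1, 901)), Mul(Rational(-1, 3473), I, Pow(3434, Rational(1, 2)))) = Add(Rational(-2283, 901), Mul(Rational(-1, 3473), I, Pow(3434, Rational(1, 2))))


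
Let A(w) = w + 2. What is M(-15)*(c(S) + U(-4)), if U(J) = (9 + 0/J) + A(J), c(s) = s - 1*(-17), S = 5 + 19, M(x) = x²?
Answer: 10800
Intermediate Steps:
A(w) = 2 + w
S = 24
c(s) = 17 + s (c(s) = s + 17 = 17 + s)
U(J) = 11 + J (U(J) = (9 + 0/J) + (2 + J) = (9 + 0) + (2 + J) = 9 + (2 + J) = 11 + J)
M(-15)*(c(S) + U(-4)) = (-15)²*((17 + 24) + (11 - 4)) = 225*(41 + 7) = 225*48 = 10800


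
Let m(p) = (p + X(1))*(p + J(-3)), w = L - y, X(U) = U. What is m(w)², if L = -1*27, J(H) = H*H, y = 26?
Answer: 5234944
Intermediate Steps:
J(H) = H²
L = -27
w = -53 (w = -27 - 1*26 = -27 - 26 = -53)
m(p) = (1 + p)*(9 + p) (m(p) = (p + 1)*(p + (-3)²) = (1 + p)*(p + 9) = (1 + p)*(9 + p))
m(w)² = (9 + (-53)² + 10*(-53))² = (9 + 2809 - 530)² = 2288² = 5234944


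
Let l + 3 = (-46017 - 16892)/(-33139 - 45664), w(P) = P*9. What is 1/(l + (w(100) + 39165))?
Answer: 78803/3157068695 ≈ 2.4961e-5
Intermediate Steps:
w(P) = 9*P
l = -173500/78803 (l = -3 + (-46017 - 16892)/(-33139 - 45664) = -3 - 62909/(-78803) = -3 - 62909*(-1/78803) = -3 + 62909/78803 = -173500/78803 ≈ -2.2017)
1/(l + (w(100) + 39165)) = 1/(-173500/78803 + (9*100 + 39165)) = 1/(-173500/78803 + (900 + 39165)) = 1/(-173500/78803 + 40065) = 1/(3157068695/78803) = 78803/3157068695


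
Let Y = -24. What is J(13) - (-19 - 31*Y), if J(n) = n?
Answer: -712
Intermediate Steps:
J(13) - (-19 - 31*Y) = 13 - (-19 - 31*(-24)) = 13 - (-19 + 744) = 13 - 1*725 = 13 - 725 = -712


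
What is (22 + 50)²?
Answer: 5184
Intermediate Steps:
(22 + 50)² = 72² = 5184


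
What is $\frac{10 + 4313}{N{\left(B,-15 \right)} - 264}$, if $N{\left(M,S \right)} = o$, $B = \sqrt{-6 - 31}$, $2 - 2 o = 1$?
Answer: $- \frac{8646}{527} \approx -16.406$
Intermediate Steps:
$o = \frac{1}{2}$ ($o = 1 - \frac{1}{2} = \frac{1}{2} \approx 0.5$)
$B = i \sqrt{37}$ ($B = \sqrt{-37} = i \sqrt{37} \approx 6.0828 i$)
$N{\left(M,S \right)} = \frac{1}{2}$
$\frac{10 + 4313}{N{\left(B,-15 \right)} - 264} = \frac{10 + 4313}{\frac{1}{2} - 264} = \frac{4323}{- \frac{527}{2}} = 4323 \left(- \frac{2}{527}\right) = - \frac{8646}{527}$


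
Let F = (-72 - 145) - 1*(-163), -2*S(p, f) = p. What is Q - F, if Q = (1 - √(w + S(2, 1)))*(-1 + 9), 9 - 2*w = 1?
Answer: 62 - 8*√3 ≈ 48.144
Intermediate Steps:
w = 4 (w = 9/2 - ½*1 = 9/2 - ½ = 4)
S(p, f) = -p/2
F = -54 (F = -217 + 163 = -54)
Q = 8 - 8*√3 (Q = (1 - √(4 - ½*2))*(-1 + 9) = (1 - √(4 - 1))*8 = (1 - √3)*8 = 8 - 8*√3 ≈ -5.8564)
Q - F = (8 - 8*√3) - 1*(-54) = (8 - 8*√3) + 54 = 62 - 8*√3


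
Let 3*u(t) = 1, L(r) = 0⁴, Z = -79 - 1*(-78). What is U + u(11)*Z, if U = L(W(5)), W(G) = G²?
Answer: -⅓ ≈ -0.33333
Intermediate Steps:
Z = -1 (Z = -79 + 78 = -1)
L(r) = 0
u(t) = ⅓ (u(t) = (⅓)*1 = ⅓)
U = 0
U + u(11)*Z = 0 + (⅓)*(-1) = 0 - ⅓ = -⅓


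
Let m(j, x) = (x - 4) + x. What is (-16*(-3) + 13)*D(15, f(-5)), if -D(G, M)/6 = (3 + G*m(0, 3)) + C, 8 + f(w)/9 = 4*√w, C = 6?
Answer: -14274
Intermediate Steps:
m(j, x) = -4 + 2*x (m(j, x) = (-4 + x) + x = -4 + 2*x)
f(w) = -72 + 36*√w (f(w) = -72 + 9*(4*√w) = -72 + 36*√w)
D(G, M) = -54 - 12*G (D(G, M) = -6*((3 + G*(-4 + 2*3)) + 6) = -6*((3 + G*(-4 + 6)) + 6) = -6*((3 + G*2) + 6) = -6*((3 + 2*G) + 6) = -6*(9 + 2*G) = -54 - 12*G)
(-16*(-3) + 13)*D(15, f(-5)) = (-16*(-3) + 13)*(-54 - 12*15) = (48 + 13)*(-54 - 180) = 61*(-234) = -14274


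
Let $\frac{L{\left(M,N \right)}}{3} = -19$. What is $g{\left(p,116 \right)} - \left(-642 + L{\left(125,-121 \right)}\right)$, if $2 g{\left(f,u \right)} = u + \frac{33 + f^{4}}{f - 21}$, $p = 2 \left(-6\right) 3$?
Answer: $- \frac{531117}{38} \approx -13977.0$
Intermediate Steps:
$L{\left(M,N \right)} = -57$ ($L{\left(M,N \right)} = 3 \left(-19\right) = -57$)
$p = -36$ ($p = \left(-12\right) 3 = -36$)
$g{\left(f,u \right)} = \frac{u}{2} + \frac{33 + f^{4}}{2 \left(-21 + f\right)}$ ($g{\left(f,u \right)} = \frac{u + \frac{33 + f^{4}}{f - 21}}{2} = \frac{u + \frac{33 + f^{4}}{-21 + f}}{2} = \frac{u}{2} + \frac{33 + f^{4}}{2 \left(-21 + f\right)}$)
$g{\left(p,116 \right)} - \left(-642 + L{\left(125,-121 \right)}\right) = \frac{33 + \left(-36\right)^{4} - 2436 - 4176}{2 \left(-21 - 36\right)} - \left(-642 - 57\right) = \frac{33 + 1679616 - 2436 - 4176}{2 \left(-57\right)} - -699 = \frac{1}{2} \left(- \frac{1}{57}\right) 1673037 + 699 = - \frac{557679}{38} + 699 = - \frac{531117}{38}$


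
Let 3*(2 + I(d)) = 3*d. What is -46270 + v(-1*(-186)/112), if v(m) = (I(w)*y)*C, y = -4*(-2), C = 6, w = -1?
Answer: -46414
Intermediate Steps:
y = 8
I(d) = -2 + d (I(d) = -2 + (3*d)/3 = -2 + d)
v(m) = -144 (v(m) = ((-2 - 1)*8)*6 = -3*8*6 = -24*6 = -144)
-46270 + v(-1*(-186)/112) = -46270 - 144 = -46414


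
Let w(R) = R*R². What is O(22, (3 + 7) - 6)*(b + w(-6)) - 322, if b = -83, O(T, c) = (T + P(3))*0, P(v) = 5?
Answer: -322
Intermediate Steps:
O(T, c) = 0 (O(T, c) = (T + 5)*0 = (5 + T)*0 = 0)
w(R) = R³
O(22, (3 + 7) - 6)*(b + w(-6)) - 322 = 0*(-83 + (-6)³) - 322 = 0*(-83 - 216) - 322 = 0*(-299) - 322 = 0 - 322 = -322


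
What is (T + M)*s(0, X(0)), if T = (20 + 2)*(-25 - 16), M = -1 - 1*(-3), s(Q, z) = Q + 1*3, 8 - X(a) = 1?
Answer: -2700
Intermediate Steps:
X(a) = 7 (X(a) = 8 - 1*1 = 8 - 1 = 7)
s(Q, z) = 3 + Q (s(Q, z) = Q + 3 = 3 + Q)
M = 2 (M = -1 + 3 = 2)
T = -902 (T = 22*(-41) = -902)
(T + M)*s(0, X(0)) = (-902 + 2)*(3 + 0) = -900*3 = -2700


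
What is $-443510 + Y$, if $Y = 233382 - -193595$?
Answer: $-16533$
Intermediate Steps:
$Y = 426977$ ($Y = 233382 + 193595 = 426977$)
$-443510 + Y = -443510 + 426977 = -16533$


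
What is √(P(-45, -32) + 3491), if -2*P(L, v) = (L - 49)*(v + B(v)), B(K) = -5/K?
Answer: 3*√14182/8 ≈ 44.658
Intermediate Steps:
P(L, v) = -(-49 + L)*(v - 5/v)/2 (P(L, v) = -(L - 49)*(v - 5/v)/2 = -(-49 + L)*(v - 5/v)/2)
√(P(-45, -32) + 3491) = √((½)*(-245 + 5*(-45) + (-32)²*(49 - 1*(-45)))/(-32) + 3491) = √((½)*(-1/32)*(-245 - 225 + 1024*(49 + 45)) + 3491) = √((½)*(-1/32)*(-245 - 225 + 1024*94) + 3491) = √((½)*(-1/32)*(-245 - 225 + 96256) + 3491) = √((½)*(-1/32)*95786 + 3491) = √(-47893/32 + 3491) = √(63819/32) = 3*√14182/8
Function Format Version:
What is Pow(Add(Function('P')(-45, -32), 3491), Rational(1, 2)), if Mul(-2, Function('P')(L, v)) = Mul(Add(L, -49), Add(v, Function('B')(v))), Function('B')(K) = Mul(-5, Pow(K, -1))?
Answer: Mul(Rational(3, 8), Pow(14182, Rational(1, 2))) ≈ 44.658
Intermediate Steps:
Function('P')(L, v) = Mul(Rational(-1, 2), Add(-49, L), Add(v, Mul(-5, Pow(v, -1)))) (Function('P')(L, v) = Mul(Rational(-1, 2), Mul(Add(L, -49), Add(v, Mul(-5, Pow(v, -1))))) = Mul(Rational(-1, 2), Mul(Add(-49, L), Add(v, Mul(-5, Pow(v, -1))))) = Mul(Rational(-1, 2), Add(-49, L), Add(v, Mul(-5, Pow(v, -1)))))
Pow(Add(Function('P')(-45, -32), 3491), Rational(1, 2)) = Pow(Add(Mul(Rational(1, 2), Pow(-32, -1), Add(-245, Mul(5, -45), Mul(Pow(-32, 2), Add(49, Mul(-1, -45))))), 3491), Rational(1, 2)) = Pow(Add(Mul(Rational(1, 2), Rational(-1, 32), Add(-245, -225, Mul(1024, Add(49, 45)))), 3491), Rational(1, 2)) = Pow(Add(Mul(Rational(1, 2), Rational(-1, 32), Add(-245, -225, Mul(1024, 94))), 3491), Rational(1, 2)) = Pow(Add(Mul(Rational(1, 2), Rational(-1, 32), Add(-245, -225, 96256)), 3491), Rational(1, 2)) = Pow(Add(Mul(Rational(1, 2), Rational(-1, 32), 95786), 3491), Rational(1, 2)) = Pow(Add(Rational(-47893, 32), 3491), Rational(1, 2)) = Pow(Rational(63819, 32), Rational(1, 2)) = Mul(Rational(3, 8), Pow(14182, Rational(1, 2)))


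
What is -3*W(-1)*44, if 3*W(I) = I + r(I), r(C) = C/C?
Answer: 0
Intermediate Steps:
r(C) = 1
W(I) = 1/3 + I/3 (W(I) = (I + 1)/3 = (1 + I)/3 = 1/3 + I/3)
-3*W(-1)*44 = -3*(1/3 + (1/3)*(-1))*44 = -3*(1/3 - 1/3)*44 = -3*0*44 = 0*44 = 0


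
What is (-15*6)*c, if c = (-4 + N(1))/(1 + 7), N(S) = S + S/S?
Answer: 45/2 ≈ 22.500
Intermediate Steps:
N(S) = 1 + S (N(S) = S + 1 = 1 + S)
c = -1/4 (c = (-4 + (1 + 1))/(1 + 7) = (-4 + 2)/8 = -2*1/8 = -1/4 ≈ -0.25000)
(-15*6)*c = -15*6*(-1/4) = -90*(-1/4) = 45/2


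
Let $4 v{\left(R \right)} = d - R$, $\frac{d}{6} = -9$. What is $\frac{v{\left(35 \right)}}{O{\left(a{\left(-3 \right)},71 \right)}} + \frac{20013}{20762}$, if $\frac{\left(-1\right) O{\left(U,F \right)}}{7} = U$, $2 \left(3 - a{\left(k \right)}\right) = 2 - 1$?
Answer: $\frac{116026}{51905} \approx 2.2354$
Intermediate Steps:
$a{\left(k \right)} = \frac{5}{2}$ ($a{\left(k \right)} = 3 - \frac{2 - 1}{2} = 3 - \frac{1}{2} = \frac{5}{2}$)
$O{\left(U,F \right)} = - 7 U$
$d = -54$ ($d = 6 \left(-9\right) = -54$)
$v{\left(R \right)} = - \frac{27}{2} - \frac{R}{4}$ ($v{\left(R \right)} = \frac{-54 - R}{4} = - \frac{27}{2} - \frac{R}{4}$)
$\frac{v{\left(35 \right)}}{O{\left(a{\left(-3 \right)},71 \right)}} + \frac{20013}{20762} = \frac{- \frac{27}{2} - \frac{35}{4}}{\left(-7\right) \frac{5}{2}} + \frac{20013}{20762} = \frac{- \frac{27}{2} - \frac{35}{4}}{- \frac{35}{2}} + 20013 \cdot \frac{1}{20762} = \left(- \frac{89}{4}\right) \left(- \frac{2}{35}\right) + \frac{2859}{2966} = \frac{89}{70} + \frac{2859}{2966} = \frac{116026}{51905}$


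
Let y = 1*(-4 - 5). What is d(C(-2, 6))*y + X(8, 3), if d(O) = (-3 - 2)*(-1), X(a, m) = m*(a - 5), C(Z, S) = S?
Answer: -36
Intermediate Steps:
X(a, m) = m*(-5 + a)
d(O) = 5 (d(O) = -5*(-1) = 5)
y = -9 (y = 1*(-9) = -9)
d(C(-2, 6))*y + X(8, 3) = 5*(-9) + 3*(-5 + 8) = -45 + 3*3 = -45 + 9 = -36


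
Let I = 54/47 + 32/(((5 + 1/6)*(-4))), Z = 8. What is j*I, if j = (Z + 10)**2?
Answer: -188568/1457 ≈ -129.42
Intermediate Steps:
j = 324 (j = (8 + 10)**2 = 18**2 = 324)
I = -582/1457 (I = 54*(1/47) + 32/(((5 + 1*(1/6))*(-4))) = 54/47 + 32/(((5 + 1/6)*(-4))) = 54/47 + 32/(((31/6)*(-4))) = 54/47 + 32/(-62/3) = 54/47 + 32*(-3/62) = 54/47 - 48/31 = -582/1457 ≈ -0.39945)
j*I = 324*(-582/1457) = -188568/1457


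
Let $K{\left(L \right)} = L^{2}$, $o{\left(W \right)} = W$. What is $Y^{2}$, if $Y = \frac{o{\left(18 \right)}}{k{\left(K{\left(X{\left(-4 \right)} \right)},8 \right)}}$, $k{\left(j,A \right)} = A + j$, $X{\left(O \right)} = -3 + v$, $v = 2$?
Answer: $4$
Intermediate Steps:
$X{\left(O \right)} = -1$ ($X{\left(O \right)} = -3 + 2 = -1$)
$Y = 2$ ($Y = \frac{18}{8 + \left(-1\right)^{2}} = \frac{18}{8 + 1} = \frac{18}{9} = 18 \cdot \frac{1}{9} = 2$)
$Y^{2} = 2^{2} = 4$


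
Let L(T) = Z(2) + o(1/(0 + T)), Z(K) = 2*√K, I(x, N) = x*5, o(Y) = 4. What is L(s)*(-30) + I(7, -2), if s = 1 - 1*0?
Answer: -85 - 60*√2 ≈ -169.85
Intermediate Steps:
I(x, N) = 5*x
s = 1 (s = 1 + 0 = 1)
L(T) = 4 + 2*√2 (L(T) = 2*√2 + 4 = 4 + 2*√2)
L(s)*(-30) + I(7, -2) = (4 + 2*√2)*(-30) + 5*7 = (-120 - 60*√2) + 35 = -85 - 60*√2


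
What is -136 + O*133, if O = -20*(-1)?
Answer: 2524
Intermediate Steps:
O = 20
-136 + O*133 = -136 + 20*133 = -136 + 2660 = 2524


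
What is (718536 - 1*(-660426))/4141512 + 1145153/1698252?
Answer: 24598923145/24421288323 ≈ 1.0073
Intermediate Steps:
(718536 - 1*(-660426))/4141512 + 1145153/1698252 = (718536 + 660426)*(1/4141512) + 1145153*(1/1698252) = 1378962*(1/4141512) + 1145153/1698252 = 76609/230084 + 1145153/1698252 = 24598923145/24421288323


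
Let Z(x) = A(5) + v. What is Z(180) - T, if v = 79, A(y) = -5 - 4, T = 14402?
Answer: -14332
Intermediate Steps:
A(y) = -9
Z(x) = 70 (Z(x) = -9 + 79 = 70)
Z(180) - T = 70 - 1*14402 = 70 - 14402 = -14332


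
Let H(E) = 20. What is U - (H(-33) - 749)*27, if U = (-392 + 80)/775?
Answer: 15254013/775 ≈ 19683.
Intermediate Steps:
U = -312/775 (U = -312*1/775 = -312/775 ≈ -0.40258)
U - (H(-33) - 749)*27 = -312/775 - (20 - 749)*27 = -312/775 - (-729)*27 = -312/775 - 1*(-19683) = -312/775 + 19683 = 15254013/775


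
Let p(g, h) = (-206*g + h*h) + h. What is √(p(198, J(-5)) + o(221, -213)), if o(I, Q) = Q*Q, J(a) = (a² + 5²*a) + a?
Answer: √15501 ≈ 124.50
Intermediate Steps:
J(a) = a² + 26*a (J(a) = (a² + 25*a) + a = a² + 26*a)
o(I, Q) = Q²
p(g, h) = h + h² - 206*g (p(g, h) = (-206*g + h²) + h = (h² - 206*g) + h = h + h² - 206*g)
√(p(198, J(-5)) + o(221, -213)) = √((-5*(26 - 5) + (-5*(26 - 5))² - 206*198) + (-213)²) = √((-5*21 + (-5*21)² - 40788) + 45369) = √((-105 + (-105)² - 40788) + 45369) = √((-105 + 11025 - 40788) + 45369) = √(-29868 + 45369) = √15501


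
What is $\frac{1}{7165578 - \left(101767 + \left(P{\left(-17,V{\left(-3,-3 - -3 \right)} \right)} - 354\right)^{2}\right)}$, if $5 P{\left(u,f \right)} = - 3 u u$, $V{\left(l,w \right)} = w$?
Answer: $\frac{25}{169641506} \approx 1.4737 \cdot 10^{-7}$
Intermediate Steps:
$P{\left(u,f \right)} = - \frac{3 u^{2}}{5}$ ($P{\left(u,f \right)} = \frac{- 3 u u}{5} = \frac{\left(-3\right) u^{2}}{5} = - \frac{3 u^{2}}{5}$)
$\frac{1}{7165578 - \left(101767 + \left(P{\left(-17,V{\left(-3,-3 - -3 \right)} \right)} - 354\right)^{2}\right)} = \frac{1}{7165578 - \left(101767 + \left(- \frac{3 \left(-17\right)^{2}}{5} - 354\right)^{2}\right)} = \frac{1}{7165578 - \left(101767 + \left(\left(- \frac{3}{5}\right) 289 - 354\right)^{2}\right)} = \frac{1}{7165578 - \left(101767 + \left(- \frac{867}{5} - 354\right)^{2}\right)} = \frac{1}{7165578 - \frac{9497944}{25}} = \frac{1}{\frac{169641506}{25}} = \frac{25}{169641506}$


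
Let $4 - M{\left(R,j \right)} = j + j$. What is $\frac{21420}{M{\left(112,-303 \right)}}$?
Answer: $\frac{2142}{61} \approx 35.115$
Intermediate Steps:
$M{\left(R,j \right)} = 4 - 2 j$ ($M{\left(R,j \right)} = 4 - \left(j + j\right) = 4 - 2 j$)
$\frac{21420}{M{\left(112,-303 \right)}} = \frac{21420}{4 - -606} = \frac{21420}{4 + 606} = \frac{21420}{610} = 21420 \cdot \frac{1}{610} = \frac{2142}{61}$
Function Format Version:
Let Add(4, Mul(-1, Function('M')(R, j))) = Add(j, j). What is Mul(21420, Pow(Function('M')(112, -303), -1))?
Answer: Rational(2142, 61) ≈ 35.115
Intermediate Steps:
Function('M')(R, j) = Add(4, Mul(-2, j)) (Function('M')(R, j) = Add(4, Mul(-1, Add(j, j))) = Add(4, Mul(-1, Mul(2, j))) = Add(4, Mul(-2, j)))
Mul(21420, Pow(Function('M')(112, -303), -1)) = Mul(21420, Pow(Add(4, Mul(-2, -303)), -1)) = Mul(21420, Pow(Add(4, 606), -1)) = Mul(21420, Pow(610, -1)) = Mul(21420, Rational(1, 610)) = Rational(2142, 61)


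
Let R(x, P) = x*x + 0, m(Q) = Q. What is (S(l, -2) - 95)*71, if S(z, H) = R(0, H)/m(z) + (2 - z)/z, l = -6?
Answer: -20519/3 ≈ -6839.7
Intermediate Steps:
R(x, P) = x² (R(x, P) = x² + 0 = x²)
S(z, H) = (2 - z)/z (S(z, H) = 0²/z + (2 - z)/z = 0/z + (2 - z)/z = 0 + (2 - z)/z = (2 - z)/z)
(S(l, -2) - 95)*71 = ((2 - 1*(-6))/(-6) - 95)*71 = (-(2 + 6)/6 - 95)*71 = (-⅙*8 - 95)*71 = (-4/3 - 95)*71 = -289/3*71 = -20519/3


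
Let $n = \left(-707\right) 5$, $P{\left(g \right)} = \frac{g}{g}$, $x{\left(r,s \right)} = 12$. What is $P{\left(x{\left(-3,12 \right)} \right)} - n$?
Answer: $3536$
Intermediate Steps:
$P{\left(g \right)} = 1$
$n = -3535$
$P{\left(x{\left(-3,12 \right)} \right)} - n = 1 - -3535 = 1 + 3535 = 3536$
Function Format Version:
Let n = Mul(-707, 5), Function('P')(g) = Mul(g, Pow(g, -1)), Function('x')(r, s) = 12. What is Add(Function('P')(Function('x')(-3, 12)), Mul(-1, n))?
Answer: 3536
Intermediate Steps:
Function('P')(g) = 1
n = -3535
Add(Function('P')(Function('x')(-3, 12)), Mul(-1, n)) = Add(1, Mul(-1, -3535)) = Add(1, 3535) = 3536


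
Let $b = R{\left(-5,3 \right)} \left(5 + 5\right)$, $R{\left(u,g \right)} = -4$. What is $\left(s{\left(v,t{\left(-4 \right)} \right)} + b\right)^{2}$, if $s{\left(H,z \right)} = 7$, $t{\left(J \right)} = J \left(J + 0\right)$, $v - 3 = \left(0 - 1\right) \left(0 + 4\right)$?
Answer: $1089$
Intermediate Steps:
$v = -1$ ($v = 3 + \left(0 - 1\right) \left(0 + 4\right) = 3 - 4 = -1$)
$t{\left(J \right)} = J^{2}$ ($t{\left(J \right)} = J J = J^{2}$)
$b = -40$ ($b = - 4 \left(5 + 5\right) = \left(-4\right) 10 = -40$)
$\left(s{\left(v,t{\left(-4 \right)} \right)} + b\right)^{2} = \left(7 - 40\right)^{2} = \left(-33\right)^{2} = 1089$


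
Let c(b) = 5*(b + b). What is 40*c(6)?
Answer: 2400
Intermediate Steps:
c(b) = 10*b (c(b) = 5*(2*b) = 10*b)
40*c(6) = 40*(10*6) = 40*60 = 2400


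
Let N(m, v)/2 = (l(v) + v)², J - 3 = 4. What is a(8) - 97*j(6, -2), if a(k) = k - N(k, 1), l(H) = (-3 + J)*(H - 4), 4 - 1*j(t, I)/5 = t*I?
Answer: -7994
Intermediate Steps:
J = 7 (J = 3 + 4 = 7)
j(t, I) = 20 - 5*I*t (j(t, I) = 20 - 5*t*I = 20 - 5*I*t)
l(H) = -16 + 4*H (l(H) = (-3 + 7)*(H - 4) = 4*(-4 + H) = -16 + 4*H)
N(m, v) = 2*(-16 + 5*v)² (N(m, v) = 2*((-16 + 4*v) + v)² = 2*(-16 + 5*v)²)
a(k) = -242 + k (a(k) = k - 2*(16 - 5*1)² = k - 2*(16 - 5)² = k - 2*11² = k - 2*121 = k - 1*242 = k - 242 = -242 + k)
a(8) - 97*j(6, -2) = (-242 + 8) - 97*(20 - 5*(-2)*6) = -234 - 97*(20 + 60) = -234 - 97*80 = -234 - 7760 = -7994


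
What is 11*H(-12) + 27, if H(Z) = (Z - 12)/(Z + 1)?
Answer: 51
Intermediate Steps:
H(Z) = (-12 + Z)/(1 + Z)
11*H(-12) + 27 = 11*((-12 - 12)/(1 - 12)) + 27 = 11*(-24/(-11)) + 27 = 11*(-1/11*(-24)) + 27 = 11*(24/11) + 27 = 24 + 27 = 51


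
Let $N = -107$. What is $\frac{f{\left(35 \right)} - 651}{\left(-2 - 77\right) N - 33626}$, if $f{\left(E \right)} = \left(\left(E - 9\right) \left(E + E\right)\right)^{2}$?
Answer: $- \frac{3311749}{25173} \approx -131.56$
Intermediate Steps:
$f{\left(E \right)} = 4 E^{2} \left(-9 + E\right)^{2}$ ($f{\left(E \right)} = \left(\left(-9 + E\right) 2 E\right)^{2} = \left(2 E \left(-9 + E\right)\right)^{2} = 4 E^{2} \left(-9 + E\right)^{2}$)
$\frac{f{\left(35 \right)} - 651}{\left(-2 - 77\right) N - 33626} = \frac{4 \cdot 35^{2} \left(-9 + 35\right)^{2} - 651}{\left(-2 - 77\right) \left(-107\right) - 33626} = \frac{4 \cdot 1225 \cdot 26^{2} - 651}{\left(-79\right) \left(-107\right) - 33626} = \frac{4 \cdot 1225 \cdot 676 - 651}{8453 - 33626} = \frac{3312400 - 651}{-25173} = 3311749 \left(- \frac{1}{25173}\right) = - \frac{3311749}{25173}$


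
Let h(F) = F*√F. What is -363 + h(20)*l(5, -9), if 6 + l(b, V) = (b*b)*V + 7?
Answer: -363 - 8960*√5 ≈ -20398.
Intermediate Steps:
l(b, V) = 1 + V*b² (l(b, V) = -6 + ((b*b)*V + 7) = -6 + (b²*V + 7) = -6 + (V*b² + 7) = -6 + (7 + V*b²) = 1 + V*b²)
h(F) = F^(3/2)
-363 + h(20)*l(5, -9) = -363 + 20^(3/2)*(1 - 9*5²) = -363 + (40*√5)*(1 - 9*25) = -363 + (40*√5)*(1 - 225) = -363 + (40*√5)*(-224) = -363 - 8960*√5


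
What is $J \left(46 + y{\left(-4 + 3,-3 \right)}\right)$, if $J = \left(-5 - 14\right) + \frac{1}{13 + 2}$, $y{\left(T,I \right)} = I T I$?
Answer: $- \frac{10508}{15} \approx -700.53$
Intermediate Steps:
$y{\left(T,I \right)} = T I^{2}$
$J = - \frac{284}{15}$ ($J = -19 + \frac{1}{15} = - \frac{284}{15} \approx -18.933$)
$J \left(46 + y{\left(-4 + 3,-3 \right)}\right) = - \frac{284 \left(46 + \left(-4 + 3\right) \left(-3\right)^{2}\right)}{15} = - \frac{284 \left(46 - 9\right)}{15} = \left(- \frac{284}{15}\right) 37 = - \frac{10508}{15}$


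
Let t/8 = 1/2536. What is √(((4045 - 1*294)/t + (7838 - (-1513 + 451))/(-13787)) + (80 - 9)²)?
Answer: 4*√14186097541847/13787 ≈ 1092.8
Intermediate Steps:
t = 1/317 (t = 8/2536 = 8*(1/2536) = 1/317 ≈ 0.0031546)
√(((4045 - 1*294)/t + (7838 - (-1513 + 451))/(-13787)) + (80 - 9)²) = √(((4045 - 1*294)/(1/317) + (7838 - (-1513 + 451))/(-13787)) + (80 - 9)²) = √(((4045 - 294)*317 + (7838 - 1*(-1062))*(-1/13787)) + 71²) = √((3751*317 + (7838 + 1062)*(-1/13787)) + 5041) = √((1189067 + 8900*(-1/13787)) + 5041) = √((1189067 - 8900/13787) + 5041) = √(16393657829/13787 + 5041) = √(16463158096/13787) = 4*√14186097541847/13787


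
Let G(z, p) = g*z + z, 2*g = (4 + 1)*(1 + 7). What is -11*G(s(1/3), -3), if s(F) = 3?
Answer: -693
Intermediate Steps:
g = 20 (g = ((4 + 1)*(1 + 7))/2 = (5*8)/2 = (½)*40 = 20)
G(z, p) = 21*z (G(z, p) = 20*z + z = 21*z)
-11*G(s(1/3), -3) = -231*3 = -11*63 = -693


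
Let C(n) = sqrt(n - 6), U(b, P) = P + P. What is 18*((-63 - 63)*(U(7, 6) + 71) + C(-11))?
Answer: -188244 + 18*I*sqrt(17) ≈ -1.8824e+5 + 74.216*I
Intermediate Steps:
U(b, P) = 2*P
C(n) = sqrt(-6 + n)
18*((-63 - 63)*(U(7, 6) + 71) + C(-11)) = 18*((-63 - 63)*(2*6 + 71) + sqrt(-6 - 11)) = 18*(-126*(12 + 71) + sqrt(-17)) = 18*(-126*83 + I*sqrt(17)) = 18*(-10458 + I*sqrt(17)) = -188244 + 18*I*sqrt(17)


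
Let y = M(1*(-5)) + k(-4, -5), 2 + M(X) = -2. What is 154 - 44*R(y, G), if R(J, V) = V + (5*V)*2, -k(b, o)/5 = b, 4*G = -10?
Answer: 1364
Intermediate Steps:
G = -5/2 (G = (¼)*(-10) = -5/2 ≈ -2.5000)
M(X) = -4 (M(X) = -2 - 2 = -4)
k(b, o) = -5*b
y = 16 (y = -4 - 5*(-4) = -4 + 20 = 16)
R(J, V) = 11*V (R(J, V) = V + 10*V = 11*V)
154 - 44*R(y, G) = 154 - 484*(-5)/2 = 154 - 44*(-55/2) = 154 + 1210 = 1364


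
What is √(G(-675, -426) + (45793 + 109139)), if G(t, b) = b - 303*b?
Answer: 8*√4431 ≈ 532.53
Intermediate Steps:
G(t, b) = -302*b
√(G(-675, -426) + (45793 + 109139)) = √(-302*(-426) + (45793 + 109139)) = √(128652 + 154932) = √283584 = 8*√4431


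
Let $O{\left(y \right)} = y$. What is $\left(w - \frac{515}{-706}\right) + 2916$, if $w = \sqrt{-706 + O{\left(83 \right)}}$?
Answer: $\frac{2059211}{706} + i \sqrt{623} \approx 2916.7 + 24.96 i$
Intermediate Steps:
$w = i \sqrt{623}$ ($w = \sqrt{-706 + 83} = \sqrt{-623} = i \sqrt{623} \approx 24.96 i$)
$\left(w - \frac{515}{-706}\right) + 2916 = \left(i \sqrt{623} - \frac{515}{-706}\right) + 2916 = \left(i \sqrt{623} - - \frac{515}{706}\right) + 2916 = \left(i \sqrt{623} + \frac{515}{706}\right) + 2916 = \left(\frac{515}{706} + i \sqrt{623}\right) + 2916 = \frac{2059211}{706} + i \sqrt{623}$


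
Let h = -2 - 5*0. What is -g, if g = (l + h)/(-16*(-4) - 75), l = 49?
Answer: 47/11 ≈ 4.2727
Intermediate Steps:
h = -2 (h = -2 + 0 = -2)
g = -47/11 (g = (49 - 2)/(-16*(-4) - 75) = 47/(64 - 75) = 47/(-11) = -1/11*47 = -47/11 ≈ -4.2727)
-g = -1*(-47/11) = 47/11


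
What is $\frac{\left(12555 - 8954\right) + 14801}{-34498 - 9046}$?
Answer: $- \frac{9201}{21772} \approx -0.42261$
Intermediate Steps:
$\frac{\left(12555 - 8954\right) + 14801}{-34498 - 9046} = \frac{\left(12555 - 8954\right) + 14801}{-43544} = \left(3601 + 14801\right) \left(- \frac{1}{43544}\right) = 18402 \left(- \frac{1}{43544}\right) = - \frac{9201}{21772}$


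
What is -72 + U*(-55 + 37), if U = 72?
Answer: -1368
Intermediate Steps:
-72 + U*(-55 + 37) = -72 + 72*(-55 + 37) = -72 + 72*(-18) = -72 - 1296 = -1368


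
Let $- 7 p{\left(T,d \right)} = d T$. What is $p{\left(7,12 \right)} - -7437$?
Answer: $7425$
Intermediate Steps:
$p{\left(T,d \right)} = - \frac{T d}{7}$ ($p{\left(T,d \right)} = - \frac{d T}{7} = - \frac{T d}{7}$)
$p{\left(7,12 \right)} - -7437 = \left(- \frac{1}{7}\right) 7 \cdot 12 - -7437 = -12 + 7437 = 7425$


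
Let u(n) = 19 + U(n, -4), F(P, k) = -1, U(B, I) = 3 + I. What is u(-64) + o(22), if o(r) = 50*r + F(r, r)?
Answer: 1117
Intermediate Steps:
u(n) = 18 (u(n) = 19 + (3 - 4) = 19 - 1 = 18)
o(r) = -1 + 50*r (o(r) = 50*r - 1 = -1 + 50*r)
u(-64) + o(22) = 18 + (-1 + 50*22) = 18 + (-1 + 1100) = 18 + 1099 = 1117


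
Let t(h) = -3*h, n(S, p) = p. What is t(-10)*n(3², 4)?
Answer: 120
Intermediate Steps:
t(-10)*n(3², 4) = -3*(-10)*4 = 30*4 = 120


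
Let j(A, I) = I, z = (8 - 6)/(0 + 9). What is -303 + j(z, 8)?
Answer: -295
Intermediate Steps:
z = 2/9 ≈ 0.22222
-303 + j(z, 8) = -303 + 8 = -295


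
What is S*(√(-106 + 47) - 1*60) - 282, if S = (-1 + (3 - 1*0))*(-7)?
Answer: 558 - 14*I*√59 ≈ 558.0 - 107.54*I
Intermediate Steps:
S = -14 (S = (-1 + (3 + 0))*(-7) = (-1 + 3)*(-7) = 2*(-7) = -14)
S*(√(-106 + 47) - 1*60) - 282 = -14*(√(-106 + 47) - 1*60) - 282 = -14*(√(-59) - 60) - 282 = -14*(I*√59 - 60) - 282 = -14*(-60 + I*√59) - 282 = (840 - 14*I*√59) - 282 = 558 - 14*I*√59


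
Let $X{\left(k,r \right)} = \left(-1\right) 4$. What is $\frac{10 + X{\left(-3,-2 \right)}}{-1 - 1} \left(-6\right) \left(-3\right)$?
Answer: $-54$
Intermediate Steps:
$X{\left(k,r \right)} = -4$
$\frac{10 + X{\left(-3,-2 \right)}}{-1 - 1} \left(-6\right) \left(-3\right) = \frac{10 - 4}{-1 - 1} \left(-6\right) \left(-3\right) = \frac{6}{-2} \left(-6\right) \left(-3\right) = 6 \left(- \frac{1}{2}\right) \left(-6\right) \left(-3\right) = \left(-3\right) \left(-6\right) \left(-3\right) = 18 \left(-3\right) = -54$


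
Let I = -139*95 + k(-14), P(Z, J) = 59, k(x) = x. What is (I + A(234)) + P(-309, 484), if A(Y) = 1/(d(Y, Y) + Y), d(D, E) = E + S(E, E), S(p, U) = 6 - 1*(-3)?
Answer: -6277319/477 ≈ -13160.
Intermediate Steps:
S(p, U) = 9 (S(p, U) = 6 + 3 = 9)
d(D, E) = 9 + E (d(D, E) = E + 9 = 9 + E)
A(Y) = 1/(9 + 2*Y) (A(Y) = 1/((9 + Y) + Y) = 1/(9 + 2*Y))
I = -13219 (I = -139*95 - 14 = -13205 - 14 = -13219)
(I + A(234)) + P(-309, 484) = (-13219 + 1/(9 + 2*234)) + 59 = (-13219 + 1/(9 + 468)) + 59 = (-13219 + 1/477) + 59 = -6305462/477 + 59 = -6277319/477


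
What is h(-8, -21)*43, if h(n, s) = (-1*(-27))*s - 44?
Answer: -26273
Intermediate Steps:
h(n, s) = -44 + 27*s (h(n, s) = 27*s - 44 = -44 + 27*s)
h(-8, -21)*43 = (-44 + 27*(-21))*43 = (-44 - 567)*43 = -611*43 = -26273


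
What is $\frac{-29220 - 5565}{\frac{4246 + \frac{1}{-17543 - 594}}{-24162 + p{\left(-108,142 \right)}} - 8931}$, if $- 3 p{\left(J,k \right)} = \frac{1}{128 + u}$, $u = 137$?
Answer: $\frac{1346526740748455}{345725656099108} \approx 3.8948$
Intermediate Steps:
$p{\left(J,k \right)} = - \frac{1}{795}$ ($p{\left(J,k \right)} = - \frac{1}{3 \left(128 + 137\right)} = - \frac{1}{3 \cdot 265} = \left(- \frac{1}{3}\right) \frac{1}{265} = - \frac{1}{795}$)
$\frac{-29220 - 5565}{\frac{4246 + \frac{1}{-17543 - 594}}{-24162 + p{\left(-108,142 \right)}} - 8931} = \frac{-29220 - 5565}{\frac{4246 + \frac{1}{-17543 - 594}}{-24162 - \frac{1}{795}} - 8931} = - \frac{34785}{\frac{4246 + \frac{1}{-18137}}{- \frac{19208791}{795}} - 8931} = - \frac{34785}{\left(4246 - \frac{1}{18137}\right) \left(- \frac{795}{19208791}\right) - 8931} = - \frac{34785}{\frac{77009701}{18137} \left(- \frac{795}{19208791}\right) - 8931} = - \frac{34785}{- \frac{61222712295}{348389842367} - 8931} = - \frac{34785}{- \frac{3111530904891972}{348389842367}} = \left(-34785\right) \left(- \frac{348389842367}{3111530904891972}\right) = \frac{1346526740748455}{345725656099108}$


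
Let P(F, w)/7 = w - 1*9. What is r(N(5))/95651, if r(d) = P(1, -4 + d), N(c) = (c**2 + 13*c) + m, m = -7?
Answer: 490/95651 ≈ 0.0051228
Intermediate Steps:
N(c) = -7 + c**2 + 13*c (N(c) = (c**2 + 13*c) - 7 = -7 + c**2 + 13*c)
P(F, w) = -63 + 7*w (P(F, w) = 7*(w - 1*9) = 7*(w - 9) = 7*(-9 + w) = -63 + 7*w)
r(d) = -91 + 7*d (r(d) = -63 + 7*(-4 + d) = -63 + (-28 + 7*d) = -91 + 7*d)
r(N(5))/95651 = (-91 + 7*(-7 + 5**2 + 13*5))/95651 = (-91 + 7*(-7 + 25 + 65))*(1/95651) = (-91 + 7*83)*(1/95651) = (-91 + 581)*(1/95651) = 490*(1/95651) = 490/95651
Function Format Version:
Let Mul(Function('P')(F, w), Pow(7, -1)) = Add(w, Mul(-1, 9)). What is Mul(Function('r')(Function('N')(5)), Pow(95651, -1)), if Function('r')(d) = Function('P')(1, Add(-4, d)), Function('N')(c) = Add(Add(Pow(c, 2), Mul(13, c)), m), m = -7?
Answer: Rational(490, 95651) ≈ 0.0051228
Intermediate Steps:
Function('N')(c) = Add(-7, Pow(c, 2), Mul(13, c)) (Function('N')(c) = Add(Add(Pow(c, 2), Mul(13, c)), -7) = Add(-7, Pow(c, 2), Mul(13, c)))
Function('P')(F, w) = Add(-63, Mul(7, w)) (Function('P')(F, w) = Mul(7, Add(w, Mul(-1, 9))) = Mul(7, Add(w, -9)) = Mul(7, Add(-9, w)) = Add(-63, Mul(7, w)))
Function('r')(d) = Add(-91, Mul(7, d)) (Function('r')(d) = Add(-63, Mul(7, Add(-4, d))) = Add(-63, Add(-28, Mul(7, d))) = Add(-91, Mul(7, d)))
Mul(Function('r')(Function('N')(5)), Pow(95651, -1)) = Mul(Add(-91, Mul(7, Add(-7, Pow(5, 2), Mul(13, 5)))), Pow(95651, -1)) = Mul(Add(-91, Mul(7, Add(-7, 25, 65))), Rational(1, 95651)) = Mul(Add(-91, Mul(7, 83)), Rational(1, 95651)) = Mul(Add(-91, 581), Rational(1, 95651)) = Mul(490, Rational(1, 95651)) = Rational(490, 95651)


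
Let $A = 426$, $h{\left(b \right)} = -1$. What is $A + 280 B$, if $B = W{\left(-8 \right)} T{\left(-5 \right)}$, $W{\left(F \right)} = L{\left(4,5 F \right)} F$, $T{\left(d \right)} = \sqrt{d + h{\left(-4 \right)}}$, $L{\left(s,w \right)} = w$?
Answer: $426 + 89600 i \sqrt{6} \approx 426.0 + 2.1947 \cdot 10^{5} i$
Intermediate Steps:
$T{\left(d \right)} = \sqrt{-1 + d}$ ($T{\left(d \right)} = \sqrt{d - 1} = \sqrt{-1 + d}$)
$W{\left(F \right)} = 5 F^{2}$ ($W{\left(F \right)} = 5 F F = 5 F^{2}$)
$B = 320 i \sqrt{6}$ ($B = 5 \left(-8\right)^{2} \sqrt{-1 - 5} = 5 \cdot 64 \sqrt{-6} = 320 i \sqrt{6} \approx 783.84 i$)
$A + 280 B = 426 + 280 \cdot 320 i \sqrt{6} = 426 + 89600 i \sqrt{6}$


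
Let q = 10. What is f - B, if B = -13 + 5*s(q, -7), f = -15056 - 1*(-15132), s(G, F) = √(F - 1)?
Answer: 89 - 10*I*√2 ≈ 89.0 - 14.142*I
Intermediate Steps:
s(G, F) = √(-1 + F)
f = 76 (f = -15056 + 15132 = 76)
B = -13 + 10*I*√2 (B = -13 + 5*√(-1 - 7) = -13 + 5*√(-8) = -13 + 5*(2*I*√2) = -13 + 10*I*√2 ≈ -13.0 + 14.142*I)
f - B = 76 - (-13 + 10*I*√2) = 76 + (13 - 10*I*√2) = 89 - 10*I*√2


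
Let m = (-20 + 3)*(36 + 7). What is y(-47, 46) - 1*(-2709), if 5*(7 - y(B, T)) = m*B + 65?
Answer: -20842/5 ≈ -4168.4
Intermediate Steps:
m = -731 (m = -17*43 = -731)
y(B, T) = -6 + 731*B/5 (y(B, T) = 7 - (-731*B + 65)/5 = 7 - (65 - 731*B)/5 = 7 + (-13 + 731*B/5) = -6 + 731*B/5)
y(-47, 46) - 1*(-2709) = (-6 + (731/5)*(-47)) - 1*(-2709) = (-6 - 34357/5) + 2709 = -34387/5 + 2709 = -20842/5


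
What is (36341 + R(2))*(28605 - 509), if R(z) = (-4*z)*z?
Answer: 1020587200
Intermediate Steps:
R(z) = -4*z**2
(36341 + R(2))*(28605 - 509) = (36341 - 4*2**2)*(28605 - 509) = (36341 - 4*4)*28096 = (36341 - 16)*28096 = 36325*28096 = 1020587200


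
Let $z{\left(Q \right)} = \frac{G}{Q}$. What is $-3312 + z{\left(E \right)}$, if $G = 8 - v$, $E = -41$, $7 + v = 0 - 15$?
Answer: $- \frac{135822}{41} \approx -3312.7$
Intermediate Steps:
$v = -22$ ($v = -7 + \left(0 - 15\right) = -7 - 15 = -22$)
$G = 30$ ($G = 8 - -22 = 8 + 22 = 30$)
$z{\left(Q \right)} = \frac{30}{Q}$
$-3312 + z{\left(E \right)} = -3312 + \frac{30}{-41} = -3312 + 30 \left(- \frac{1}{41}\right) = -3312 - \frac{30}{41} = - \frac{135822}{41}$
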